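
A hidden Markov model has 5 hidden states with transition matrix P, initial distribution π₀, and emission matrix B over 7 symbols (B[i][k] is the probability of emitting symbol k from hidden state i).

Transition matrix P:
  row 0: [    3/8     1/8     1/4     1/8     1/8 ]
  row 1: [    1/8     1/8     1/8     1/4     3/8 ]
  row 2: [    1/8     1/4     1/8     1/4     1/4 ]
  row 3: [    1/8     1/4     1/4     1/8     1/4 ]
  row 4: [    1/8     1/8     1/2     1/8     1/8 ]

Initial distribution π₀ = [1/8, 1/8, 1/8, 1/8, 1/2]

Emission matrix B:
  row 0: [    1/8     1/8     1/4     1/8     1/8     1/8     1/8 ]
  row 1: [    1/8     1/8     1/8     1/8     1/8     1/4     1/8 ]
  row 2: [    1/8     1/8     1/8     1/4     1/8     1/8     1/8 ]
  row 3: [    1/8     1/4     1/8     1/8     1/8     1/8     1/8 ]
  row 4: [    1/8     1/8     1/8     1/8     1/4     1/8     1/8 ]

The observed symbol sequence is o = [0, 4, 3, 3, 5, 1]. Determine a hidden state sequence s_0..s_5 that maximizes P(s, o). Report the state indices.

path = [4, 2, 4, 2, 1, 3]

t=0: δ = [1.562e-02, 1.562e-02, 1.562e-02, 1.562e-02, 6.250e-02]  (obs o_0=0)
t=1: δ = [9.766e-04, 9.766e-04, 3.906e-03, 9.766e-04, 1.953e-03]  ψ = [4, 4, 4, 4, 4]  (obs o_1=4)
t=2: δ = [6.104e-05, 1.221e-04, 2.441e-04, 1.221e-04, 1.221e-04]  ψ = [2, 2, 4, 2, 2]  (obs o_2=3)
t=3: δ = [3.815e-06, 7.629e-06, 1.526e-05, 7.629e-06, 7.629e-06]  ψ = [2, 2, 4, 2, 2]  (obs o_3=3)
t=4: δ = [2.384e-07, 9.537e-07, 4.768e-07, 4.768e-07, 4.768e-07]  ψ = [2, 2, 4, 2, 2]  (obs o_4=5)
t=5: δ = [1.490e-08, 1.490e-08, 2.980e-08, 5.960e-08, 4.470e-08]  ψ = [1, 1, 4, 1, 1]  (obs o_5=1)
backtrack: best end state = 3; path = [4, 2, 4, 2, 1, 3]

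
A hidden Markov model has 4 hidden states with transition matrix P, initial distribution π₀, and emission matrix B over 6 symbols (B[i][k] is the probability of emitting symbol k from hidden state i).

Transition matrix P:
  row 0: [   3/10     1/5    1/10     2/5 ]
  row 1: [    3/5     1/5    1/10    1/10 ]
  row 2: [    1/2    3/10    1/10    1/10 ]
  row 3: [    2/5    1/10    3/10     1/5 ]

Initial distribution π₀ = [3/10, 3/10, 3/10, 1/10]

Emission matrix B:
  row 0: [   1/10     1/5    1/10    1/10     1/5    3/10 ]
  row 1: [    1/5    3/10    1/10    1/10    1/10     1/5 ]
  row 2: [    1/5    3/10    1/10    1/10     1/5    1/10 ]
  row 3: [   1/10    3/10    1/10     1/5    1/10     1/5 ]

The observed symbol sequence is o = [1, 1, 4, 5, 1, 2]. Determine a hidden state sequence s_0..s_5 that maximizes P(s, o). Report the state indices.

t=0: δ = [6.000e-02, 9.000e-02, 9.000e-02, 3.000e-02]  (obs o_0=1)
t=1: δ = [1.080e-02, 8.100e-03, 2.700e-03, 7.200e-03]  ψ = [1, 2, 1, 0]  (obs o_1=1)
t=2: δ = [9.720e-04, 2.160e-04, 4.320e-04, 4.320e-04]  ψ = [1, 0, 3, 0]  (obs o_2=4)
t=3: δ = [8.748e-05, 3.888e-05, 1.296e-05, 7.776e-05]  ψ = [0, 0, 3, 0]  (obs o_3=5)
t=4: δ = [6.221e-06, 5.249e-06, 6.998e-06, 1.050e-05]  ψ = [3, 0, 3, 0]  (obs o_4=1)
t=5: δ = [4.199e-07, 2.100e-07, 3.149e-07, 2.488e-07]  ψ = [3, 2, 3, 0]  (obs o_5=2)
backtrack: best end state = 0; path = [2, 1, 0, 0, 3, 0]

path = [2, 1, 0, 0, 3, 0]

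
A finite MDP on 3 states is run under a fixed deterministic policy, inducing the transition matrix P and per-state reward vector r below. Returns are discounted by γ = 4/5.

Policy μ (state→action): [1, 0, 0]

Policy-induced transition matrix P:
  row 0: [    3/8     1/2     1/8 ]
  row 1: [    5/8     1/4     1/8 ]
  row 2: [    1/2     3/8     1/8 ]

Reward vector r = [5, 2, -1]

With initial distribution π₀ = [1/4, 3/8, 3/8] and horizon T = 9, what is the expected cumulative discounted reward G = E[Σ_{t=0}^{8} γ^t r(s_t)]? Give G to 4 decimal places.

t=0: π = [0.2500, 0.3750, 0.3750], E[r] = 1.6250, γ^t·E[r] = 1.625000, running G = 1.625000
t=1: π = [0.5156, 0.3594, 0.1250], E[r] = 3.1719, γ^t·E[r] = 2.537500, running G = 4.162500
t=2: π = [0.4805, 0.3945, 0.1250], E[r] = 3.0664, γ^t·E[r] = 1.962500, running G = 6.125000
t=3: π = [0.4893, 0.3857, 0.1250], E[r] = 3.0928, γ^t·E[r] = 1.583500, running G = 7.708500
t=4: π = [0.4871, 0.3879, 0.1250], E[r] = 3.0862, γ^t·E[r] = 1.264100, running G = 8.972600
t=5: π = [0.4876, 0.3874, 0.1250], E[r] = 3.0878, γ^t·E[r] = 1.011820, running G = 9.984420
t=6: π = [0.4875, 0.3875, 0.1250], E[r] = 3.0874, γ^t·E[r] = 0.809348, running G = 10.793768
t=7: π = [0.4875, 0.3875, 0.1250], E[r] = 3.0875, γ^t·E[r] = 0.647500, running G = 11.441268
t=8: π = [0.4875, 0.3875, 0.1250], E[r] = 3.0875, γ^t·E[r] = 0.517996, running G = 11.959264

G = 11.9593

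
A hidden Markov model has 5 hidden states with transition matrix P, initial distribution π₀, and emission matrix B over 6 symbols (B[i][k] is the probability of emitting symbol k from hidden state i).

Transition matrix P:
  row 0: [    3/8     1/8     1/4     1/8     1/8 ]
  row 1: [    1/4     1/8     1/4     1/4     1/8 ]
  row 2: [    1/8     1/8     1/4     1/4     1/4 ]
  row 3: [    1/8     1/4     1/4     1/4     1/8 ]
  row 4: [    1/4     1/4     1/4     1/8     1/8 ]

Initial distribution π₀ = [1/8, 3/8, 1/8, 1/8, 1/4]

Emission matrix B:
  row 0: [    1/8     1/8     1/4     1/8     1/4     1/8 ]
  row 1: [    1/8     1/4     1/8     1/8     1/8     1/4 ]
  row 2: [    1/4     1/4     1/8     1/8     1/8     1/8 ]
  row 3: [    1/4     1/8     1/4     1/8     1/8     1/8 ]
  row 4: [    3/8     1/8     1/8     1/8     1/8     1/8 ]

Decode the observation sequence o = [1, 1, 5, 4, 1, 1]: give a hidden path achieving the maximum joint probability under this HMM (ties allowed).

path = [1, 0, 0, 0, 2, 2]

t=0: δ = [1.562e-02, 9.375e-02, 3.125e-02, 1.562e-02, 3.125e-02]  (obs o_0=1)
t=1: δ = [2.930e-03, 2.930e-03, 5.859e-03, 2.930e-03, 1.465e-03]  ψ = [1, 1, 1, 1, 1]  (obs o_1=1)
t=2: δ = [1.373e-04, 1.831e-04, 1.831e-04, 1.831e-04, 1.831e-04]  ψ = [0, 2, 2, 2, 2]  (obs o_2=5)
t=3: δ = [1.287e-05, 5.722e-06, 5.722e-06, 5.722e-06, 5.722e-06]  ψ = [0, 3, 1, 1, 2]  (obs o_3=4)
t=4: δ = [6.035e-07, 4.023e-07, 8.047e-07, 2.012e-07, 2.012e-07]  ψ = [0, 0, 0, 0, 0]  (obs o_4=1)
t=5: δ = [2.829e-08, 2.515e-08, 5.029e-08, 2.515e-08, 2.515e-08]  ψ = [0, 2, 2, 2, 2]  (obs o_5=1)
backtrack: best end state = 2; path = [1, 0, 0, 0, 2, 2]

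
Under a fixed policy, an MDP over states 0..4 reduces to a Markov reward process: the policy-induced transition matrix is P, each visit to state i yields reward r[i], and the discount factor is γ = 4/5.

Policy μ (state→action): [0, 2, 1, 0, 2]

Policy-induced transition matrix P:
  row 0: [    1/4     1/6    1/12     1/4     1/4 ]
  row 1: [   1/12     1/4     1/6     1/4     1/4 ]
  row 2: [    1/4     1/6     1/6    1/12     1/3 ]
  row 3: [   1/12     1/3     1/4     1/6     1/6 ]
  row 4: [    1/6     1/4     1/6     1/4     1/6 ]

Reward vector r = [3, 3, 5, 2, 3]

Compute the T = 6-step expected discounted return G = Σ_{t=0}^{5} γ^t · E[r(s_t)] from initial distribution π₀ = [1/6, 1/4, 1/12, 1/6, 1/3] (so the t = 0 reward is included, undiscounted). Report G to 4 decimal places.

t=0: π = [0.1667, 0.2500, 0.0833, 0.1667, 0.3333], E[r] = 3.0000, γ^t·E[r] = 3.000000, running G = 3.000000
t=1: π = [0.1528, 0.2431, 0.1667, 0.2222, 0.2153], E[r] = 3.1111, γ^t·E[r] = 2.488889, running G = 5.488889
t=2: π = [0.1545, 0.2419, 0.1725, 0.2037, 0.2274], E[r] = 3.1412, γ^t·E[r] = 2.010370, running G = 7.499259
t=3: π = [0.1568, 0.2397, 0.1708, 0.2043, 0.2284], E[r] = 3.1372, γ^t·E[r] = 1.606272, running G = 9.105531
t=4: π = [0.1570, 0.2397, 0.1706, 0.2045, 0.2282], E[r] = 3.1367, γ^t·E[r] = 1.284807, running G = 10.390337
t=5: π = [0.1569, 0.2397, 0.1706, 0.2045, 0.2282], E[r] = 3.1367, γ^t·E[r] = 1.027847, running G = 11.418184

G = 11.4182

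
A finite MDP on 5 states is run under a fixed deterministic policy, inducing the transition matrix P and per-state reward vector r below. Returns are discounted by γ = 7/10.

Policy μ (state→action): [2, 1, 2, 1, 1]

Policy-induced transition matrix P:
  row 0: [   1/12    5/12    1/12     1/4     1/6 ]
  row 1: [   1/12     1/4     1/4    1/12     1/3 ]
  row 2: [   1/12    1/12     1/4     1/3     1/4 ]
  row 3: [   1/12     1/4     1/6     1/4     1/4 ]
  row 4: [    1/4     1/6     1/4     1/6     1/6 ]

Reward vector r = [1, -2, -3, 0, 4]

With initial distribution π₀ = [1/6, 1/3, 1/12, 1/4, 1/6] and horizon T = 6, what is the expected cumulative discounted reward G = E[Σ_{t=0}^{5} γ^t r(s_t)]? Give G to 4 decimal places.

G = -0.0668

t=0: π = [0.1667, 0.3333, 0.0833, 0.2500, 0.1667], E[r] = -0.0833, γ^t·E[r] = -0.083333, running G = -0.083333
t=1: π = [0.1111, 0.2500, 0.2014, 0.1875, 0.2500], E[r] = 0.0069, γ^t·E[r] = 0.004861, running G = -0.078472
t=2: π = [0.1250, 0.2141, 0.2159, 0.2043, 0.2407], E[r] = 0.0122, γ^t·E[r] = 0.005955, running G = -0.072517
t=3: π = [0.1235, 0.2148, 0.2121, 0.2122, 0.2374], E[r] = 0.0069, γ^t·E[r] = 0.002365, running G = -0.070152
t=4: π = [0.1229, 0.2154, 0.2117, 0.2121, 0.2378], E[r] = 0.0081, γ^t·E[r] = 0.001952, running G = -0.068200
t=5: π = [0.1230, 0.2154, 0.2118, 0.2119, 0.2379], E[r] = 0.0083, γ^t·E[r] = 0.001390, running G = -0.066810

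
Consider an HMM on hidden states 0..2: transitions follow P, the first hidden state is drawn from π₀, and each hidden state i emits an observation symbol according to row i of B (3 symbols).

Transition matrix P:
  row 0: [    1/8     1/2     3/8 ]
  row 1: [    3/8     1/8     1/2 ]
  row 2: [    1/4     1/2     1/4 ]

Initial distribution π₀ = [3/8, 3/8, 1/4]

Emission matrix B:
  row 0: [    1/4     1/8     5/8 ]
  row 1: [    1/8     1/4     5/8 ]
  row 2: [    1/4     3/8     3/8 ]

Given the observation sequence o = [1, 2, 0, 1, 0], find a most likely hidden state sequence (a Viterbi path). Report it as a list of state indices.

t=0: δ = [4.688e-02, 9.375e-02, 9.375e-02]  (obs o_0=1)
t=1: δ = [2.197e-02, 2.930e-02, 1.758e-02]  ψ = [1, 2, 1]  (obs o_1=2)
t=2: δ = [2.747e-03, 1.373e-03, 3.662e-03]  ψ = [1, 0, 1]  (obs o_2=0)
t=3: δ = [1.144e-04, 4.578e-04, 3.862e-04]  ψ = [2, 2, 0]  (obs o_3=1)
t=4: δ = [4.292e-05, 2.414e-05, 5.722e-05]  ψ = [1, 2, 1]  (obs o_4=0)
backtrack: best end state = 2; path = [2, 1, 2, 1, 2]

path = [2, 1, 2, 1, 2]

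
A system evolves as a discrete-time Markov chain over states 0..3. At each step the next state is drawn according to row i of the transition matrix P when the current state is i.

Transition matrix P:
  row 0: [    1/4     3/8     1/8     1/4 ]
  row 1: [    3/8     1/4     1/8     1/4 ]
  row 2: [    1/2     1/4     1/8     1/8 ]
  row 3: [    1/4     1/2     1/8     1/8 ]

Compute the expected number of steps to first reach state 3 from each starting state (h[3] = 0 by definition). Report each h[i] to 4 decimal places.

h = [4.2667, 4.2667, 4.8000, 0.0000]

First-step conditioning: h[3] = 0; for i ≠ 3, h[i] = 1 + Σ_k P[i][k]·h[k].
  h[0] = 1 + 1/4·h[0] + 3/8·h[1] + 1/8·h[2]
  h[1] = 1 + 3/8·h[0] + 1/4·h[1] + 1/8·h[2]
  h[2] = 1 + 1/2·h[0] + 1/4·h[1] + 1/8·h[2]
Solving the 3×3 linear system over states ≠ 3 gives exactly h = [64/15, 64/15, 24/5, 0] (h[3] = 0 is the target).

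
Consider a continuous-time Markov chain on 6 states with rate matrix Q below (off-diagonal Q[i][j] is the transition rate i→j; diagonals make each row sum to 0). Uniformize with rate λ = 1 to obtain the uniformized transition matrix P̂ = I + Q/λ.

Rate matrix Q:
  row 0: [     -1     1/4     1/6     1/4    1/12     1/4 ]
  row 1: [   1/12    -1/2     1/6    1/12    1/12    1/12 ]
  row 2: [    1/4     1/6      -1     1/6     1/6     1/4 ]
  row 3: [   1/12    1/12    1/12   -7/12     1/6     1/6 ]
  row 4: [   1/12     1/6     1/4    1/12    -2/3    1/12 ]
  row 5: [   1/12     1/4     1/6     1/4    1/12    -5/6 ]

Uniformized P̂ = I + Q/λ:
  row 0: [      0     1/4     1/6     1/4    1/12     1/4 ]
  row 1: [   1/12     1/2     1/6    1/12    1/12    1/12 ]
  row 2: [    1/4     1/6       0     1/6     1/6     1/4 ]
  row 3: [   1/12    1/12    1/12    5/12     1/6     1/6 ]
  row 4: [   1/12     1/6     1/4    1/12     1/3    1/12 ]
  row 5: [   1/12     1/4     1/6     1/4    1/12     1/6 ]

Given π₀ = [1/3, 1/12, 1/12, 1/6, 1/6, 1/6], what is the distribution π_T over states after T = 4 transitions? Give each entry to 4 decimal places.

t=0: π = [0.3333, 0.0833, 0.0833, 0.1667, 0.1667, 0.1667]
t=1: π = [0.0694, 0.2222, 0.1528, 0.2292, 0.1458, 0.1806]
t=2: π = [0.1030, 0.2425, 0.1343, 0.2141, 0.1516, 0.1545]
t=3: π = [0.0971, 0.2511, 0.1391, 0.2088, 0.1503, 0.1536]
t=4: π = [0.0984, 0.2539, 0.1386, 0.2063, 0.1499, 0.1529]

π = [0.0984, 0.2539, 0.1386, 0.2063, 0.1499, 0.1529]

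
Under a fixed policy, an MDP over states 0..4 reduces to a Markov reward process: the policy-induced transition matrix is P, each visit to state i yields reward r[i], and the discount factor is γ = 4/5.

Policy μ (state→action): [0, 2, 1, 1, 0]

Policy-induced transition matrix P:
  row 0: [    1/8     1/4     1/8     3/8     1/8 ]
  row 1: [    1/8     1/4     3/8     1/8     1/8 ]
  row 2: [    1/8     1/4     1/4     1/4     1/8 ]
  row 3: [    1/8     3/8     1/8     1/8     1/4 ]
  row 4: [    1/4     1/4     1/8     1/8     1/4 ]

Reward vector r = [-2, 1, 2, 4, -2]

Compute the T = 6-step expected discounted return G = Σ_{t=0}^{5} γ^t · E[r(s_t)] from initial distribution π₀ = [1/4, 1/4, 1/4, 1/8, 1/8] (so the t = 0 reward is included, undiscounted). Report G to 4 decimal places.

t=0: π = [0.2500, 0.2500, 0.2500, 0.1250, 0.1250], E[r] = 0.5000, γ^t·E[r] = 0.500000, running G = 0.500000
t=1: π = [0.1406, 0.2656, 0.2188, 0.2188, 0.1563], E[r] = 0.9844, γ^t·E[r] = 0.787500, running G = 1.287500
t=2: π = [0.1445, 0.2773, 0.2188, 0.1875, 0.1719], E[r] = 0.8320, γ^t·E[r] = 0.532500, running G = 1.820000
t=3: π = [0.1465, 0.2734, 0.2217, 0.1885, 0.1699], E[r] = 0.8379, γ^t·E[r] = 0.429000, running G = 2.249000
t=4: π = [0.1462, 0.2736, 0.2211, 0.1893, 0.1698], E[r] = 0.8409, γ^t·E[r] = 0.344450, running G = 2.593450
t=5: π = [0.1462, 0.2737, 0.2210, 0.1892, 0.1699], E[r] = 0.8403, γ^t·E[r] = 0.275335, running G = 2.868785

G = 2.8688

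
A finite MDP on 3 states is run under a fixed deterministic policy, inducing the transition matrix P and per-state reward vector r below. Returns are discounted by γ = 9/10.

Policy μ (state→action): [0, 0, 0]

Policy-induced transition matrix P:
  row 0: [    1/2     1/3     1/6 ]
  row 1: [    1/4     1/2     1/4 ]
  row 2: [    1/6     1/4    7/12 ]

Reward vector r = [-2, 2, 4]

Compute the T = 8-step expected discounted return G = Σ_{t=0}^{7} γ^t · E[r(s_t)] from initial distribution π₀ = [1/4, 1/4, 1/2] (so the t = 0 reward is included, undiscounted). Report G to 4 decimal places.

t=0: π = [0.2500, 0.2500, 0.5000], E[r] = 2.0000, γ^t·E[r] = 2.000000, running G = 2.000000
t=1: π = [0.2708, 0.3333, 0.3958], E[r] = 1.7083, γ^t·E[r] = 1.537500, running G = 3.537500
t=2: π = [0.2847, 0.3559, 0.3594], E[r] = 1.5799, γ^t·E[r] = 1.279688, running G = 4.817188
t=3: π = [0.2912, 0.3627, 0.3461], E[r] = 1.5272, γ^t·E[r] = 1.113328, running G = 5.930516
t=4: π = [0.2940, 0.3649, 0.3411], E[r] = 1.5063, γ^t·E[r] = 0.988279, running G = 6.918795
t=5: π = [0.2951, 0.3657, 0.3392], E[r] = 1.4981, γ^t·E[r] = 0.884626, running G = 7.803420
t=6: π = [0.2955, 0.3660, 0.3385], E[r] = 1.4950, γ^t·E[r] = 0.794478, running G = 8.597899
t=7: π = [0.2957, 0.3661, 0.3382], E[r] = 1.4937, γ^t·E[r] = 0.714445, running G = 9.312343

G = 9.3123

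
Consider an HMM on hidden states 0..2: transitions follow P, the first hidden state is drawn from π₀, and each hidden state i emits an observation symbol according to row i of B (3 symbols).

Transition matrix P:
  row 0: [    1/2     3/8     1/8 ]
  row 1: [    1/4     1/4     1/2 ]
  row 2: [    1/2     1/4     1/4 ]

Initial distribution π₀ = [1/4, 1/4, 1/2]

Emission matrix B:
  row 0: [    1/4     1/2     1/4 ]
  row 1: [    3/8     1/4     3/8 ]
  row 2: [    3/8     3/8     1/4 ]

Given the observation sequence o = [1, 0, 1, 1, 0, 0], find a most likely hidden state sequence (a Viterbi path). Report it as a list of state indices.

t=0: δ = [1.250e-01, 6.250e-02, 1.875e-01]  (obs o_0=1)
t=1: δ = [2.344e-02, 1.758e-02, 1.758e-02]  ψ = [2, 0, 2]  (obs o_1=0)
t=2: δ = [5.859e-03, 2.197e-03, 3.296e-03]  ψ = [0, 0, 1]  (obs o_2=1)
t=3: δ = [1.465e-03, 5.493e-04, 4.120e-04]  ψ = [0, 0, 1]  (obs o_3=1)
t=4: δ = [1.831e-04, 2.060e-04, 1.030e-04]  ψ = [0, 0, 1]  (obs o_4=0)
t=5: δ = [2.289e-05, 2.575e-05, 3.862e-05]  ψ = [0, 0, 1]  (obs o_5=0)
backtrack: best end state = 2; path = [2, 0, 0, 0, 1, 2]

path = [2, 0, 0, 0, 1, 2]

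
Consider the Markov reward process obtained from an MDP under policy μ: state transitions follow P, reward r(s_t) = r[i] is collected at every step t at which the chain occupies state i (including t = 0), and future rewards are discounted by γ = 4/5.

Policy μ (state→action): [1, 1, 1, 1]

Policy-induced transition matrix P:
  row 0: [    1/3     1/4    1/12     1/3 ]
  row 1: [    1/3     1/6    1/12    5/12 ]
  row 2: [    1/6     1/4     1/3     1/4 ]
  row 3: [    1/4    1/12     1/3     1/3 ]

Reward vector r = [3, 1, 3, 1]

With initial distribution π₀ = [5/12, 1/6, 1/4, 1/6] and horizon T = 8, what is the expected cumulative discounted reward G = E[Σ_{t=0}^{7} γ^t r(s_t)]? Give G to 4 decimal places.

t=0: π = [0.4167, 0.1667, 0.2500, 0.1667], E[r] = 2.3333, γ^t·E[r] = 2.333333, running G = 2.333333
t=1: π = [0.2778, 0.2083, 0.1875, 0.3264], E[r] = 1.9306, γ^t·E[r] = 1.544444, running G = 3.877778
t=2: π = [0.2749, 0.1782, 0.2118, 0.3351], E[r] = 1.9734, γ^t·E[r] = 1.262963, running G = 5.140741
t=3: π = [0.2701, 0.1793, 0.2201, 0.3305], E[r] = 1.9803, γ^t·E[r] = 1.013926, running G = 6.154667
t=4: π = [0.2691, 0.1800, 0.2210, 0.3299], E[r] = 1.9802, γ^t·E[r] = 0.811085, running G = 6.965751
t=5: π = [0.2690, 0.1800, 0.2211, 0.3299], E[r] = 1.9801, γ^t·E[r] = 0.648853, running G = 7.614605
t=6: π = [0.2690, 0.1800, 0.2211, 0.3299], E[r] = 1.9801, γ^t·E[r] = 0.519084, running G = 8.133689
t=7: π = [0.2690, 0.1800, 0.2211, 0.3299], E[r] = 1.9802, γ^t·E[r] = 0.415268, running G = 8.548956

G = 8.5490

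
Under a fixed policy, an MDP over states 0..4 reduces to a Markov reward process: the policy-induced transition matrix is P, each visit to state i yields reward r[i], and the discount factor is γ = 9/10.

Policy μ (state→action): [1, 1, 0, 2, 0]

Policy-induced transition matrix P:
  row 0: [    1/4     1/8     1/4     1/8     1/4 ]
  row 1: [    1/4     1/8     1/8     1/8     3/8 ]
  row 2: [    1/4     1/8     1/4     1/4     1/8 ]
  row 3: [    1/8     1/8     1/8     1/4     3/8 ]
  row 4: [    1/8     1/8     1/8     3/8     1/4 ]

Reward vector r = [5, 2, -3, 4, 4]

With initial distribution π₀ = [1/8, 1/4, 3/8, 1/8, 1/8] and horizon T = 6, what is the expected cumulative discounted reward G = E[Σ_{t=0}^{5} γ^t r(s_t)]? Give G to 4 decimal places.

G = 11.0103

t=0: π = [0.1250, 0.2500, 0.3750, 0.1250, 0.1250], E[r] = 1.0000, γ^t·E[r] = 1.000000, running G = 1.000000
t=1: π = [0.2188, 0.1250, 0.1875, 0.2188, 0.2500], E[r] = 2.6563, γ^t·E[r] = 2.390625, running G = 3.390625
t=2: π = [0.1914, 0.1250, 0.1758, 0.2383, 0.2695], E[r] = 2.7109, γ^t·E[r] = 2.195859, running G = 5.586484
t=3: π = [0.1865, 0.1250, 0.1709, 0.2441, 0.2734], E[r] = 2.7402, γ^t·E[r] = 1.997631, running G = 7.584115
t=4: π = [0.1853, 0.1250, 0.1697, 0.2452, 0.2748], E[r] = 2.7476, γ^t·E[r] = 1.802673, running G = 9.386788
t=5: π = [0.1850, 0.1250, 0.1694, 0.2456, 0.2751], E[r] = 2.7494, γ^t·E[r] = 1.623487, running G = 11.010276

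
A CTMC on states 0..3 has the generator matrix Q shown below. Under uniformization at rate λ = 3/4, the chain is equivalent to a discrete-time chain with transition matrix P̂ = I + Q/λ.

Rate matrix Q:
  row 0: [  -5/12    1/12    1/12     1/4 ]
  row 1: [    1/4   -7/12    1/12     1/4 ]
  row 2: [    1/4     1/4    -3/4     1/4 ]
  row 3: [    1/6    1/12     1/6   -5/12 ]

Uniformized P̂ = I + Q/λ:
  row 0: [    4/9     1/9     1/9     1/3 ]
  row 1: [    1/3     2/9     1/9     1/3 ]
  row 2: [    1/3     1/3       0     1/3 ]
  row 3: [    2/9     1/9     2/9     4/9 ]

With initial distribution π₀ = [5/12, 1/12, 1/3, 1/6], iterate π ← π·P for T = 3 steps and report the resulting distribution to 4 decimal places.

π = [0.3291, 0.1592, 0.1369, 0.3747]

t=0: π = [0.4167, 0.0833, 0.3333, 0.1667]
t=1: π = [0.3611, 0.1944, 0.0926, 0.3519]
t=2: π = [0.3344, 0.1533, 0.1399, 0.3724]
t=3: π = [0.3291, 0.1592, 0.1369, 0.3747]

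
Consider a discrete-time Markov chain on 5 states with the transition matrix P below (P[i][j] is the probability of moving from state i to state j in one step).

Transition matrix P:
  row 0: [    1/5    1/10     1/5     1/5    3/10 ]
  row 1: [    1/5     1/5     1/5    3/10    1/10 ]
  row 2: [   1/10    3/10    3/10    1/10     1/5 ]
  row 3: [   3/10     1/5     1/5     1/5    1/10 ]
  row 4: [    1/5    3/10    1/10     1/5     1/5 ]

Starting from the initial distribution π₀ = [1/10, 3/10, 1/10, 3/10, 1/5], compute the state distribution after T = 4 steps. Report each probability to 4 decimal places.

t=0: π = [0.1000, 0.3000, 0.1000, 0.3000, 0.2000]
t=1: π = [0.2200, 0.2200, 0.1900, 0.2200, 0.1500]
t=2: π = [0.2030, 0.2120, 0.2040, 0.2030, 0.1780]
t=3: π = [0.1999, 0.2179, 0.2026, 0.2008, 0.1788]
t=4: π = [0.1998, 0.2182, 0.2024, 0.2015, 0.1781]

π = [0.1998, 0.2182, 0.2024, 0.2015, 0.1781]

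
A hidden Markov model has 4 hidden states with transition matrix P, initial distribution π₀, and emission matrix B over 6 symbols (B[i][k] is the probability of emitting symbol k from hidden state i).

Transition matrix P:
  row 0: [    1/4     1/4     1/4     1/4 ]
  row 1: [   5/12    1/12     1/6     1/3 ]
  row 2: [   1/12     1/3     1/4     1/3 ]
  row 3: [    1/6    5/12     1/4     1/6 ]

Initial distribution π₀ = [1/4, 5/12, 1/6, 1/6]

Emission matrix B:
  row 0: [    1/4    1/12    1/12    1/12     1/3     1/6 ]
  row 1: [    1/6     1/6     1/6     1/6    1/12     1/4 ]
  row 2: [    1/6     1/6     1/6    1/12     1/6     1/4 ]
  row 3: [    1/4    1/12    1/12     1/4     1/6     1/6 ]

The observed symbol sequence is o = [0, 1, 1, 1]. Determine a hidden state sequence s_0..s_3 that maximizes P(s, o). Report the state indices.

path = [0, 2, 2, 1]

t=0: δ = [6.250e-02, 6.944e-02, 2.778e-02, 4.167e-02]  (obs o_0=0)
t=1: δ = [2.411e-03, 2.894e-03, 2.604e-03, 1.929e-03]  ψ = [1, 3, 0, 1]  (obs o_1=1)
t=2: δ = [1.005e-04, 1.447e-04, 1.085e-04, 8.038e-05]  ψ = [1, 2, 2, 1]  (obs o_2=1)
t=3: δ = [5.023e-06, 6.028e-06, 4.521e-06, 4.019e-06]  ψ = [1, 2, 2, 1]  (obs o_3=1)
backtrack: best end state = 1; path = [0, 2, 2, 1]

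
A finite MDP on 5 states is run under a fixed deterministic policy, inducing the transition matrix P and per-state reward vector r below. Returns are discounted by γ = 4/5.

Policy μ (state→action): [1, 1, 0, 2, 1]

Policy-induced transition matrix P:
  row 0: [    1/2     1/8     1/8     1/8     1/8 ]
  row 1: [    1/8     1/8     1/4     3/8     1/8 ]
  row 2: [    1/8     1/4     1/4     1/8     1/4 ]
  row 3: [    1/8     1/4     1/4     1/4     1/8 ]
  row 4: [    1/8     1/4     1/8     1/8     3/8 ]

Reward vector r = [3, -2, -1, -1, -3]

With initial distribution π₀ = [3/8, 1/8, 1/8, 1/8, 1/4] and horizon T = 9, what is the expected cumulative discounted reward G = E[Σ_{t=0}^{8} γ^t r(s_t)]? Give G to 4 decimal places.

G = -2.4710

t=0: π = [0.3750, 0.1250, 0.1250, 0.1250, 0.2500], E[r] = -0.1250, γ^t·E[r] = -0.125000, running G = -0.125000
t=1: π = [0.2656, 0.1875, 0.1719, 0.1719, 0.2031], E[r] = -0.5313, γ^t·E[r] = -0.425000, running G = -0.550000
t=2: π = [0.2246, 0.1934, 0.1914, 0.1934, 0.1973], E[r] = -0.6895, γ^t·E[r] = -0.441250, running G = -0.991250
t=3: π = [0.2092, 0.1978, 0.1973, 0.1975, 0.1982], E[r] = -0.7573, γ^t·E[r] = -0.387750, running G = -1.379000
t=4: π = [0.2035, 0.1991, 0.1991, 0.1991, 0.1992], E[r] = -0.7837, γ^t·E[r] = -0.321013, running G = -1.700013
t=5: π = [0.2013, 0.1997, 0.1997, 0.1997, 0.1997], E[r] = -0.7939, γ^t·E[r] = -0.260133, running G = -1.960145
t=6: π = [0.2005, 0.1999, 0.1999, 0.1999, 0.1999], E[r] = -0.7977, γ^t·E[r] = -0.209110, running G = -2.169255
t=7: π = [0.2002, 0.2000, 0.2000, 0.2000, 0.2000], E[r] = -0.7991, γ^t·E[r] = -0.167590, running G = -2.336846
t=8: π = [0.2001, 0.2000, 0.2000, 0.2000, 0.2000], E[r] = -0.7997, γ^t·E[r] = -0.134163, running G = -2.471009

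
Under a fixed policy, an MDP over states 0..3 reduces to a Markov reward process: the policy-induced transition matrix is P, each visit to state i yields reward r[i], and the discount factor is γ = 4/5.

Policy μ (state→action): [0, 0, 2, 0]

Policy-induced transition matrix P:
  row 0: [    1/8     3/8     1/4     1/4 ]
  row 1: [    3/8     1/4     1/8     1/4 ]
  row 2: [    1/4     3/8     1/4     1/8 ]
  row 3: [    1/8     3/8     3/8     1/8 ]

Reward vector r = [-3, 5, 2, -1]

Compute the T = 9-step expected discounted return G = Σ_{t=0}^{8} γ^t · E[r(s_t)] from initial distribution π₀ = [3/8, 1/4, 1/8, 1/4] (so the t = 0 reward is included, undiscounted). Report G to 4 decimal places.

t=0: π = [0.3750, 0.2500, 0.1250, 0.2500], E[r] = 0.1250, γ^t·E[r] = 0.125000, running G = 0.125000
t=1: π = [0.2031, 0.3438, 0.2500, 0.2031], E[r] = 1.4063, γ^t·E[r] = 1.125000, running G = 1.250000
t=2: π = [0.2422, 0.3320, 0.2324, 0.1934], E[r] = 1.2051, γ^t·E[r] = 0.771250, running G = 2.021250
t=3: π = [0.2371, 0.3335, 0.2327, 0.1968], E[r] = 1.2249, γ^t·E[r] = 0.627125, running G = 2.648375
t=4: π = [0.2375, 0.3333, 0.2329, 0.1963], E[r] = 1.2237, γ^t·E[r] = 0.501225, running G = 3.149600
t=5: π = [0.2374, 0.3333, 0.2329, 0.1963], E[r] = 1.2238, γ^t·E[r] = 0.401001, running G = 3.550601
t=6: π = [0.2374, 0.3333, 0.2329, 0.1963], E[r] = 1.2237, γ^t·E[r] = 0.320796, running G = 3.871397
t=7: π = [0.2374, 0.3333, 0.2329, 0.1963], E[r] = 1.2237, γ^t·E[r] = 0.256638, running G = 4.128035
t=8: π = [0.2374, 0.3333, 0.2329, 0.1963], E[r] = 1.2237, γ^t·E[r] = 0.205310, running G = 4.333346

G = 4.3333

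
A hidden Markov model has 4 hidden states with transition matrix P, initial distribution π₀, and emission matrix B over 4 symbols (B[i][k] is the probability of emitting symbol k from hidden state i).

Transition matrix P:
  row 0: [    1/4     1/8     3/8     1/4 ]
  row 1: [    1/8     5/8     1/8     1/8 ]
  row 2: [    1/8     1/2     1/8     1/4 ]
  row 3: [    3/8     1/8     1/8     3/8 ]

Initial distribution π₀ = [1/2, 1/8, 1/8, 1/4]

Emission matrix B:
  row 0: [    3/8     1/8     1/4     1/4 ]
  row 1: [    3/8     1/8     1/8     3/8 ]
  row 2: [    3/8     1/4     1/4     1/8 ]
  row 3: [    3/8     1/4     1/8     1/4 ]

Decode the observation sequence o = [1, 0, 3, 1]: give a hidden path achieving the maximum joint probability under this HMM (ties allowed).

t=0: δ = [6.250e-02, 1.562e-02, 3.125e-02, 6.250e-02]  (obs o_0=1)
t=1: δ = [8.789e-03, 5.859e-03, 8.789e-03, 8.789e-03]  ψ = [3, 2, 0, 3]  (obs o_1=0)
t=2: δ = [8.240e-04, 1.648e-03, 4.120e-04, 8.240e-04]  ψ = [3, 2, 0, 3]  (obs o_2=3)
t=3: δ = [3.862e-05, 1.287e-04, 7.725e-05, 7.725e-05]  ψ = [3, 1, 0, 3]  (obs o_3=1)
backtrack: best end state = 1; path = [0, 2, 1, 1]

path = [0, 2, 1, 1]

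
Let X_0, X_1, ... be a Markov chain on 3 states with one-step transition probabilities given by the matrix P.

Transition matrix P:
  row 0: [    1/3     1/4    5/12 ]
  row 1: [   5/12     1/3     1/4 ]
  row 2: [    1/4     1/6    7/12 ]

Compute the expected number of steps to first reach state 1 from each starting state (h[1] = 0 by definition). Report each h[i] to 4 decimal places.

h = [4.8000, 0.0000, 5.2800]

First-step conditioning: h[1] = 0; for i ≠ 1, h[i] = 1 + Σ_k P[i][k]·h[k].
  h[0] = 1 + 1/3·h[0] + 5/12·h[2]
  h[2] = 1 + 1/4·h[0] + 7/12·h[2]
Solving the 2×2 linear system over states ≠ 1 gives exactly h = [24/5, 0, 132/25] (h[1] = 0 is the target).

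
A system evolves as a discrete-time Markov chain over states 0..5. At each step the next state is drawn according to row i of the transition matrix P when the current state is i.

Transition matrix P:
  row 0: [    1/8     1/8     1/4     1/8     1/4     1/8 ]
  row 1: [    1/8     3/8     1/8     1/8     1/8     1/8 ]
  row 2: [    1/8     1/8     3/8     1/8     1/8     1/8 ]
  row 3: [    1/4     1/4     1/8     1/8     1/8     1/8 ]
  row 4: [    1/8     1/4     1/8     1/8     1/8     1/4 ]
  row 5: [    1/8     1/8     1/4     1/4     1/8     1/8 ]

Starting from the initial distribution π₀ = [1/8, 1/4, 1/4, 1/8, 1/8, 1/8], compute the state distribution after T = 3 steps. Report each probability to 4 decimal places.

π = [0.1428, 0.2144, 0.2144, 0.1428, 0.1428, 0.1428]

t=0: π = [0.1250, 0.2500, 0.2500, 0.1250, 0.1250, 0.1250]
t=1: π = [0.1406, 0.2188, 0.2188, 0.1406, 0.1406, 0.1406]
t=2: π = [0.1426, 0.2148, 0.2148, 0.1426, 0.1426, 0.1426]
t=3: π = [0.1428, 0.2144, 0.2144, 0.1428, 0.1428, 0.1428]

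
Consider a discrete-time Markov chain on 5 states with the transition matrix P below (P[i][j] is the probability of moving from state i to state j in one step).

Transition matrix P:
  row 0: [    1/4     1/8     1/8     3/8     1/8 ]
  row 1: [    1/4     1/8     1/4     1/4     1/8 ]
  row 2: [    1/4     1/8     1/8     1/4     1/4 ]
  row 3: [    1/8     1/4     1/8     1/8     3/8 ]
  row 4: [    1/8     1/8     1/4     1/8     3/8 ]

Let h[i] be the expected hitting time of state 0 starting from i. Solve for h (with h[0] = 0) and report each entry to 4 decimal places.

h = [0.0000, 5.1856, 5.2680, 5.9175, 5.9278]

First-step conditioning: h[0] = 0; for i ≠ 0, h[i] = 1 + Σ_k P[i][k]·h[k].
  h[1] = 1 + 1/8·h[1] + 1/4·h[2] + 1/4·h[3] + 1/8·h[4]
  h[2] = 1 + 1/8·h[1] + 1/8·h[2] + 1/4·h[3] + 1/4·h[4]
  h[3] = 1 + 1/4·h[1] + 1/8·h[2] + 1/8·h[3] + 3/8·h[4]
  h[4] = 1 + 1/8·h[1] + 1/4·h[2] + 1/8·h[3] + 3/8·h[4]
Solving the 4×4 linear system over states ≠ 0 gives exactly h = [0, 503/97, 511/97, 574/97, 575/97] (h[0] = 0 is the target).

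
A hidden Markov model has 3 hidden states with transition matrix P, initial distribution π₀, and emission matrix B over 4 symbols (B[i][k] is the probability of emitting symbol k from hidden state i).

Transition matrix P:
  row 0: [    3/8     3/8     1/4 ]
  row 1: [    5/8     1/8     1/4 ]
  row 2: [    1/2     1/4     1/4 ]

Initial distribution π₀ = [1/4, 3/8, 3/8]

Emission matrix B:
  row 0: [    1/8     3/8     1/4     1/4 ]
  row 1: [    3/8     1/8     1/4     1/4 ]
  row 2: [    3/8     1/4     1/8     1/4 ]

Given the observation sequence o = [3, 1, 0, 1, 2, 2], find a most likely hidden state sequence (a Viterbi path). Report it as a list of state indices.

path = [1, 0, 1, 0, 1, 0]

t=0: δ = [6.250e-02, 9.375e-02, 9.375e-02]  (obs o_0=3)
t=1: δ = [2.197e-02, 2.930e-03, 5.859e-03]  ψ = [1, 0, 1]  (obs o_1=1)
t=2: δ = [1.030e-03, 3.090e-03, 2.060e-03]  ψ = [0, 0, 0]  (obs o_2=0)
t=3: δ = [7.242e-04, 6.437e-05, 1.931e-04]  ψ = [1, 2, 1]  (obs o_3=1)
t=4: δ = [6.789e-05, 6.789e-05, 2.263e-05]  ψ = [0, 0, 0]  (obs o_4=2)
t=5: δ = [1.061e-05, 6.365e-06, 2.122e-06]  ψ = [1, 0, 0]  (obs o_5=2)
backtrack: best end state = 0; path = [1, 0, 1, 0, 1, 0]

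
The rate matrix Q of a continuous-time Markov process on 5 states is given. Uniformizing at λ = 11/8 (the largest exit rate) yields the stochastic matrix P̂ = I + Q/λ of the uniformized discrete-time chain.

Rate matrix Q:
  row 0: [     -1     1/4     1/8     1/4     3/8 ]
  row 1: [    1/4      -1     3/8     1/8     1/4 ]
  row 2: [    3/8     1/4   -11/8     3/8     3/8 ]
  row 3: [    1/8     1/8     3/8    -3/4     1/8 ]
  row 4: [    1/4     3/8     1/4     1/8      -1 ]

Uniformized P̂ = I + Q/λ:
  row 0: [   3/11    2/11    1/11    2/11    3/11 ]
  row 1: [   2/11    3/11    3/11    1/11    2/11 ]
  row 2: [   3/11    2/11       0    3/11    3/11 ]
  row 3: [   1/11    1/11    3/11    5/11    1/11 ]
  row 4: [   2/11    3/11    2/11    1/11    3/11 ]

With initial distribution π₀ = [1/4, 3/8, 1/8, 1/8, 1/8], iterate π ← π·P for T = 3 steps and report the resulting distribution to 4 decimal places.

π = [0.1962, 0.2014, 0.1709, 0.2153, 0.2162]

t=0: π = [0.2500, 0.3750, 0.1250, 0.1250, 0.1250]
t=1: π = [0.2045, 0.2159, 0.1818, 0.1818, 0.2159]
t=2: π = [0.2004, 0.2045, 0.1663, 0.2087, 0.2200]
t=3: π = [0.1962, 0.2014, 0.1709, 0.2153, 0.2162]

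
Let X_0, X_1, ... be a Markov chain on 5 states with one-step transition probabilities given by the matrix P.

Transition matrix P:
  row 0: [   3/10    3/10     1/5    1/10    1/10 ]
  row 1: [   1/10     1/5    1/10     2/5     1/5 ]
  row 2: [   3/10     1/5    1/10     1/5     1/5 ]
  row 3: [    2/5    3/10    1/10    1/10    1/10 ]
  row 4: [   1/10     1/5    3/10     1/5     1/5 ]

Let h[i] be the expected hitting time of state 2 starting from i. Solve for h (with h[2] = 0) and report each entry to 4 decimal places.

h = [5.9242, 6.5640, 0.0000, 6.5166, 5.2607]

First-step conditioning: h[2] = 0; for i ≠ 2, h[i] = 1 + Σ_k P[i][k]·h[k].
  h[0] = 1 + 3/10·h[0] + 3/10·h[1] + 1/10·h[3] + 1/10·h[4]
  h[1] = 1 + 1/10·h[0] + 1/5·h[1] + 2/5·h[3] + 1/5·h[4]
  h[3] = 1 + 2/5·h[0] + 3/10·h[1] + 1/10·h[3] + 1/10·h[4]
  h[4] = 1 + 1/10·h[0] + 1/5·h[1] + 1/5·h[3] + 1/5·h[4]
Solving the 4×4 linear system over states ≠ 2 gives exactly h = [1250/211, 1385/211, 0, 1375/211, 1110/211] (h[2] = 0 is the target).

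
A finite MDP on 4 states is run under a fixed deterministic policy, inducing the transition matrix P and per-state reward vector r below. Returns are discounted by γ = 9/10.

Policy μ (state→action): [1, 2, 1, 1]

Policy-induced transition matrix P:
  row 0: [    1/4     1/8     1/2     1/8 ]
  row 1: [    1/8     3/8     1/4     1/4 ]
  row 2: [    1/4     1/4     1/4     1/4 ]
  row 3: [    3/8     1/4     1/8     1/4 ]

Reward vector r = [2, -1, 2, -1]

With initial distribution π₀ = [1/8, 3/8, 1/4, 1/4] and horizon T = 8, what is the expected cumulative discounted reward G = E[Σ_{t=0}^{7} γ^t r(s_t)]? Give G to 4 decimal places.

G = 2.7549

t=0: π = [0.1250, 0.3750, 0.2500, 0.2500], E[r] = 0.1250, γ^t·E[r] = 0.125000, running G = 0.125000
t=1: π = [0.2344, 0.2813, 0.2500, 0.2344], E[r] = 0.4531, γ^t·E[r] = 0.407813, running G = 0.532813
t=2: π = [0.2441, 0.2559, 0.2793, 0.2207], E[r] = 0.5703, γ^t·E[r] = 0.461953, running G = 0.994766
t=3: π = [0.2456, 0.2515, 0.2834, 0.2195], E[r] = 0.5872, γ^t·E[r] = 0.428038, running G = 1.422804
t=4: π = [0.2460, 0.2507, 0.2840, 0.2193], E[r] = 0.5899, γ^t·E[r] = 0.387037, running G = 1.809840
t=5: π = [0.2461, 0.2506, 0.2841, 0.2192], E[r] = 0.5905, γ^t·E[r] = 0.348671, running G = 2.158511
t=6: π = [0.2461, 0.2506, 0.2841, 0.2192], E[r] = 0.5906, γ^t·E[r] = 0.313859, running G = 2.472370
t=7: π = [0.2461, 0.2506, 0.2841, 0.2192], E[r] = 0.5906, γ^t·E[r] = 0.282482, running G = 2.754852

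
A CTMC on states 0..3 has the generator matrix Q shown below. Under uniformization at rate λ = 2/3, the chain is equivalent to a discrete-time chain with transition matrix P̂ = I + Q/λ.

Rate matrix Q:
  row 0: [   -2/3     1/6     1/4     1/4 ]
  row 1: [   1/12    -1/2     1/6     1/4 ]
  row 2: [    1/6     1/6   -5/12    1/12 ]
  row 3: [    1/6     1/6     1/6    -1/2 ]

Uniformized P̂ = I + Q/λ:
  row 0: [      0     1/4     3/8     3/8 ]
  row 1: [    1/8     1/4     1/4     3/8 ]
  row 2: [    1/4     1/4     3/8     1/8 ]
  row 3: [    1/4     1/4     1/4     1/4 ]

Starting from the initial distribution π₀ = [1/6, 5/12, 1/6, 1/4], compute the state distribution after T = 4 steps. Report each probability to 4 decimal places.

t=0: π = [0.1667, 0.4167, 0.1667, 0.2500]
t=1: π = [0.1563, 0.2500, 0.2917, 0.3021]
t=2: π = [0.1797, 0.2500, 0.3060, 0.2643]
t=3: π = [0.1738, 0.2500, 0.3107, 0.2655]
t=4: π = [0.1753, 0.2500, 0.3106, 0.2641]

π = [0.1753, 0.2500, 0.3106, 0.2641]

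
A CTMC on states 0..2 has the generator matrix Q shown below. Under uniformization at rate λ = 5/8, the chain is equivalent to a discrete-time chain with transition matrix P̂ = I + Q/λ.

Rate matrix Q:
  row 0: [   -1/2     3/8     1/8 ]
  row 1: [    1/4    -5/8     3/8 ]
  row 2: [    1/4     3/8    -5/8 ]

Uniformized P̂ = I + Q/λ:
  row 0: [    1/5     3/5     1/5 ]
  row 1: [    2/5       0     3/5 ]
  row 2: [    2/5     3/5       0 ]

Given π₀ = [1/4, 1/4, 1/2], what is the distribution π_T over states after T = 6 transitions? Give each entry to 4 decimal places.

π = [0.3333, 0.3692, 0.2975]

t=0: π = [0.2500, 0.2500, 0.5000]
t=1: π = [0.3500, 0.4500, 0.2000]
t=2: π = [0.3300, 0.3300, 0.3400]
t=3: π = [0.3340, 0.4020, 0.2640]
t=4: π = [0.3332, 0.3588, 0.3080]
t=5: π = [0.3334, 0.3847, 0.2819]
t=6: π = [0.3333, 0.3692, 0.2975]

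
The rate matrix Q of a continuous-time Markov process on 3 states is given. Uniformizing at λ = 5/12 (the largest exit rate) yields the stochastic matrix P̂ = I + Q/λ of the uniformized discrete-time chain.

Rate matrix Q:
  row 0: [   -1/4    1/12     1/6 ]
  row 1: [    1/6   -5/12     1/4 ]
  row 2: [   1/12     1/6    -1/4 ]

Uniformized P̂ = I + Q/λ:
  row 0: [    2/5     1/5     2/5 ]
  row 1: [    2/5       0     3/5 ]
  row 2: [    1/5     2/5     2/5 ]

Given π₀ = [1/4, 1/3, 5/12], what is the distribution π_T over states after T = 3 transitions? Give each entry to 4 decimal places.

t=0: π = [0.2500, 0.3333, 0.4167]
t=1: π = [0.3167, 0.2167, 0.4667]
t=2: π = [0.3067, 0.2500, 0.4433]
t=3: π = [0.3113, 0.2387, 0.4500]

π = [0.3113, 0.2387, 0.4500]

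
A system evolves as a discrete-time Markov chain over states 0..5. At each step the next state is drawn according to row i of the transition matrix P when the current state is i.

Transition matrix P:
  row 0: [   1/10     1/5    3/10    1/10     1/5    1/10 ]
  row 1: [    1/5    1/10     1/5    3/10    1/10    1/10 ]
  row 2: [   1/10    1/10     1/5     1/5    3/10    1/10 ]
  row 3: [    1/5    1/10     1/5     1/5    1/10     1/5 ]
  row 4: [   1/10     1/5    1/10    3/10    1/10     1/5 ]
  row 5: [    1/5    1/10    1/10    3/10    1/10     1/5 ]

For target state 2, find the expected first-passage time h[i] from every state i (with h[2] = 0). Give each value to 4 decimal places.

h = [4.8243, 5.2546, 0.0000, 5.3077, 5.8815, 5.8385]

First-step conditioning: h[2] = 0; for i ≠ 2, h[i] = 1 + Σ_k P[i][k]·h[k].
  h[0] = 1 + 1/10·h[0] + 1/5·h[1] + 1/10·h[3] + 1/5·h[4] + 1/10·h[5]
  h[1] = 1 + 1/5·h[0] + 1/10·h[1] + 3/10·h[3] + 1/10·h[4] + 1/10·h[5]
  h[3] = 1 + 1/5·h[0] + 1/10·h[1] + 1/5·h[3] + 1/10·h[4] + 1/5·h[5]
  h[4] = 1 + 1/10·h[0] + 1/5·h[1] + 3/10·h[3] + 1/10·h[4] + 1/5·h[5]
  h[5] = 1 + 1/5·h[0] + 1/10·h[1] + 3/10·h[3] + 1/10·h[4] + 1/5·h[5]
Solving the 5×5 linear system over states ≠ 2 gives exactly h = [33630/6971, 36630/6971, 0, 37000/6971, 41000/6971, 40700/6971] (h[2] = 0 is the target).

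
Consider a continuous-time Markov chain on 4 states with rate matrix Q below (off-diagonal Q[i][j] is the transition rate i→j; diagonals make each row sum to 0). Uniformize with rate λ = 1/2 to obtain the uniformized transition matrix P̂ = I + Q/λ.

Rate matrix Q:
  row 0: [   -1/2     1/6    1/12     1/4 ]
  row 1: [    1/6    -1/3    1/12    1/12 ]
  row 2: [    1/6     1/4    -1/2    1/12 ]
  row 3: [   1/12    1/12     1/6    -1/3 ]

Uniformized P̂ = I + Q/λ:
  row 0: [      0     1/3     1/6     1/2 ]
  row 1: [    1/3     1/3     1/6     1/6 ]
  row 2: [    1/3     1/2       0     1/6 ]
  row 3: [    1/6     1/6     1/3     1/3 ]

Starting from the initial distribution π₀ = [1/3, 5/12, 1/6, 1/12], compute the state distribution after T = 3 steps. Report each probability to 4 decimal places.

t=0: π = [0.3333, 0.4167, 0.1667, 0.0833]
t=1: π = [0.2083, 0.3472, 0.1528, 0.2917]
t=2: π = [0.2153, 0.3102, 0.1898, 0.2847]
t=3: π = [0.2141, 0.3175, 0.1825, 0.2859]

π = [0.2141, 0.3175, 0.1825, 0.2859]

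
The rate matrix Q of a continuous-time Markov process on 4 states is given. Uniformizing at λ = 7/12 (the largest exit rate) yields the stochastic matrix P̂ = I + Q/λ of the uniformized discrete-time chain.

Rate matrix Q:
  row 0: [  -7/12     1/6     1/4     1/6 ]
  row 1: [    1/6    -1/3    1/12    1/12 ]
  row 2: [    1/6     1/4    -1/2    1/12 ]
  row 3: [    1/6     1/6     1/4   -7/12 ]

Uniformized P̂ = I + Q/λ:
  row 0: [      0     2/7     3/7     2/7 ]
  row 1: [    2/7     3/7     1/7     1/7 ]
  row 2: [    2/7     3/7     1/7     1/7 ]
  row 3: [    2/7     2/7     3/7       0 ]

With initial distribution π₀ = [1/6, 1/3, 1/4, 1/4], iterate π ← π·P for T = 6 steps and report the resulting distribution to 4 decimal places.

π = [0.2222, 0.3750, 0.2500, 0.1528]

t=0: π = [0.1667, 0.3333, 0.2500, 0.2500]
t=1: π = [0.2381, 0.3690, 0.2619, 0.1310]
t=2: π = [0.2177, 0.3759, 0.2483, 0.1582]
t=3: π = [0.2235, 0.3749, 0.2502, 0.1514]
t=4: π = [0.2219, 0.3750, 0.2500, 0.1532]
t=5: π = [0.2223, 0.3750, 0.2500, 0.1527]
t=6: π = [0.2222, 0.3750, 0.2500, 0.1528]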